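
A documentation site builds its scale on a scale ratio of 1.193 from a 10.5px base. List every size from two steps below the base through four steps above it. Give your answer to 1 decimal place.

Step -2: 10.5 ÷ 1.193² = 7.4
Step -1: 10.5 ÷ 1.193 = 8.8
Step 0: 10.5px
Step 1: 10.5 × 1.193 = 12.5
Step 2: 10.5 × 1.193² = 14.9
Step 3: 10.5 × 1.193³ = 17.8
Step 4: 10.5 × 1.193⁴ = 21.3

7.4px, 8.8px, 10.5px, 12.5px, 14.9px, 17.8px, 21.3px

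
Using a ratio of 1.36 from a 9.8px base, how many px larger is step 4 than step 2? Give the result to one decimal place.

Step 2: 9.8 × 1.36² = 18.126px
Step 4: 9.8 × 1.36⁴ = 33.526px
Difference: 33.526 − 18.126 = 15.400px

15.4px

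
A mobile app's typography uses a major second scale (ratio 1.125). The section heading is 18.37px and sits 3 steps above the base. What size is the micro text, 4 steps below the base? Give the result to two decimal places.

18.37 ÷ 1.125⁷ = 18.37 ÷ 2.28070 ≈ 8.055

8.05px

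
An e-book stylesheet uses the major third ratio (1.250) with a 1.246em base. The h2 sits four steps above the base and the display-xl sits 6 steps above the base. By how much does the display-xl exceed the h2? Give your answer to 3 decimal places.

Step 4: 1.246 × 1.250⁴ = 3.04199em
Step 6: 1.246 × 1.250⁶ = 4.75311em
Difference: 4.75311 − 3.04199 = 1.71112em

1.711em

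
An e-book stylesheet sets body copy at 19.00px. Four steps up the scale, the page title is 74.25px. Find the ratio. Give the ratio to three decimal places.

The ratio satisfies 19.00 × r⁴ = 74.25, so r = (74.25 / 19.00)^(1/4).
r = 3.9079^(1/4) ≈ 1.4060

1.406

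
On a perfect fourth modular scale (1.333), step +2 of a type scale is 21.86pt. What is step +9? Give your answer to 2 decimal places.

21.86 × 1.333⁷ = 21.86 × 7.47844 ≈ 163.479

163.48pt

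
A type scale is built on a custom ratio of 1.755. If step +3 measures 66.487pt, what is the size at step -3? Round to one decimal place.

Moving from step +3 to step -3 is 6 steps down, so divide by r⁶.
66.487 ÷ 1.755⁶ = 66.487 ÷ 29.21882 ≈ 2.275

2.3pt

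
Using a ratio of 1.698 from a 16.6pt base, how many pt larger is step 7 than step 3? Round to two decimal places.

Step 3: 16.6 × 1.698³ = 81.2683pt
Step 7: 16.6 × 1.698⁷ = 675.5724pt
Difference: 675.5724 − 81.2683 = 594.3041pt

594.30pt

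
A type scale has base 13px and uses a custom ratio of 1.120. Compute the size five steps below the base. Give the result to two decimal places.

13.0 ÷ 1.120⁵ = 13.0 ÷ 1.76234 ≈ 7.38

7.38px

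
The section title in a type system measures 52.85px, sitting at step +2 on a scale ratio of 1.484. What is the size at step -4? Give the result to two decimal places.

4.95px

The gap is -4 − (2) = -6 steps, so the factor is 1.484^-6.
52.85 ÷ 1.484⁶ = 52.85 ÷ 10.68079 ≈ 4.948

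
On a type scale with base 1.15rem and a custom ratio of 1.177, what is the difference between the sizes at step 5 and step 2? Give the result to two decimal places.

Step 2: 1.15 × 1.177² = 1.5931rem
Step 5: 1.15 × 1.177⁵ = 2.5976rem
Difference: 2.5976 − 1.5931 = 1.0045rem

1.00rem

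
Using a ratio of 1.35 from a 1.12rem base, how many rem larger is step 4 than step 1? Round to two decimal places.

Step 1: 1.12 × 1.35 = 1.5120rem
Step 4: 1.12 × 1.35⁴ = 3.7201rem
Difference: 3.7201 − 1.5120 = 2.2081rem

2.21rem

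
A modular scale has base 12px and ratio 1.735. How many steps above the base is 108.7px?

1.735ⁿ = 108.7 / 12 = 9.0583
n = ln(9.0583) / ln(1.735) = 2.2037 / 0.5510 ≈ 4.00

4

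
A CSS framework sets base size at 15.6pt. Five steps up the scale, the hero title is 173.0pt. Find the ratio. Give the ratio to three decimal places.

The ratio satisfies 15.6 × r⁵ = 173.0, so r = (173.0 / 15.6)^(1/5).
r = 11.0897^(1/5) ≈ 1.6180

1.618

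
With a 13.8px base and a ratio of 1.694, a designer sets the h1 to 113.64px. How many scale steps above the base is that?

4

1.694ⁿ = 113.64 / 13.8 = 8.2348
n = ln(8.2348) / ln(1.694) = 2.1084 / 0.5271 ≈ 4.00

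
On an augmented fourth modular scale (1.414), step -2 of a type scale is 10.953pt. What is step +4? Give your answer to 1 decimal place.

87.5pt

10.953 × 1.414⁶ = 10.953 × 7.99275 ≈ 87.545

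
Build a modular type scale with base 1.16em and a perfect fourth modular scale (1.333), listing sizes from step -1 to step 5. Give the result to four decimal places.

Step -1: 1.16 ÷ 1.333 = 0.8702
Step 0: 1.16em
Step 1: 1.16 × 1.333 = 1.5463
Step 2: 1.16 × 1.333² = 2.0612
Step 3: 1.16 × 1.333³ = 2.7476
Step 4: 1.16 × 1.333⁴ = 3.6625
Step 5: 1.16 × 1.333⁵ = 4.8821

0.8702em, 1.1600em, 1.5463em, 2.0612em, 2.7476em, 3.6625em, 4.8821em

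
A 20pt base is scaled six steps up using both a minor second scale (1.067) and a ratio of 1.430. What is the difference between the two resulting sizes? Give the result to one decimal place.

141.5pt

Minor second: 20.0 × 1.067⁶ = 29.513pt
At 1.430: 20.0 × 1.430⁶ = 171.020pt
Difference: 171.020 − 29.513 = 141.507pt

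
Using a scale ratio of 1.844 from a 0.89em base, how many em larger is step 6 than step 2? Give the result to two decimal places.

31.96em

Step 2: 0.89 × 1.844² = 3.0263em
Step 6: 0.89 × 1.844⁶ = 34.9909em
Difference: 34.9909 − 3.0263 = 31.9646em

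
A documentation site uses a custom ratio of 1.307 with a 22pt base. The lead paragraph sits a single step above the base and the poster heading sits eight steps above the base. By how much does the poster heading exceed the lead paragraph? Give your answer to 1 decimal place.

Step 1: 22.0 × 1.307 = 28.754pt
Step 8: 22.0 × 1.307⁸ = 187.339pt
Difference: 187.339 − 28.754 = 158.585pt

158.6pt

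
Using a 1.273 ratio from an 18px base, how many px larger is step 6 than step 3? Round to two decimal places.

39.47px

Step 3: 18.0 × 1.273³ = 37.1328px
Step 6: 18.0 × 1.273⁶ = 76.6025px
Difference: 76.6025 − 37.1328 = 39.4697px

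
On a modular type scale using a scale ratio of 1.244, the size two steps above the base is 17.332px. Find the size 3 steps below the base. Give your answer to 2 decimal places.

17.332 ÷ 1.244⁵ = 17.332 ÷ 2.97922 ≈ 5.818

5.82px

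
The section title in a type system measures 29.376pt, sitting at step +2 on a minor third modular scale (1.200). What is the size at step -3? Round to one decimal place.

11.8pt

Moving from step +2 to step -3 is 5 steps down, so divide by r⁵.
29.376 ÷ 1.200⁵ = 29.376 ÷ 2.48832 ≈ 11.806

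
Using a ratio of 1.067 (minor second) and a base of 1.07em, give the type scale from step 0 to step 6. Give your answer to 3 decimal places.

Step 0: 1.07em
Step 1: 1.07 × 1.067 = 1.142
Step 2: 1.07 × 1.067² = 1.218
Step 3: 1.07 × 1.067³ = 1.300
Step 4: 1.07 × 1.067⁴ = 1.387
Step 5: 1.07 × 1.067⁵ = 1.480
Step 6: 1.07 × 1.067⁶ = 1.579

1.070em, 1.142em, 1.218em, 1.300em, 1.387em, 1.480em, 1.579em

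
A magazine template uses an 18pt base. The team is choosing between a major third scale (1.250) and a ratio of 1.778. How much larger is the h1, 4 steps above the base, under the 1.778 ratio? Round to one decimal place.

135.9pt

Major third: 18.0 × 1.250⁴ = 43.945pt
At 1.778: 18.0 × 1.778⁴ = 179.887pt
Difference: 179.887 − 43.945 = 135.942pt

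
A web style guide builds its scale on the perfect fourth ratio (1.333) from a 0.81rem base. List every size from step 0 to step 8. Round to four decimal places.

0.8100rem, 1.0797rem, 1.4393rem, 1.9186rem, 2.5574rem, 3.4091rem, 4.5443rem, 6.0575rem, 8.0747rem

Step 0: 0.81rem
Step 1: 0.81 × 1.333 = 1.0797
Step 2: 0.81 × 1.333² = 1.4393
Step 3: 0.81 × 1.333³ = 1.9186
Step 4: 0.81 × 1.333⁴ = 2.5574
Step 5: 0.81 × 1.333⁵ = 3.4091
Step 6: 0.81 × 1.333⁶ = 4.5443
Step 7: 0.81 × 1.333⁷ = 6.0575
Step 8: 0.81 × 1.333⁸ = 8.0747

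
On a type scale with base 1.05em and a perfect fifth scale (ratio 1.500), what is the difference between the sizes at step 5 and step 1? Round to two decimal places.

6.40em

Step 1: 1.05 × 1.500 = 1.5750em
Step 5: 1.05 × 1.500⁵ = 7.9734em
Difference: 7.9734 − 1.5750 = 6.3984em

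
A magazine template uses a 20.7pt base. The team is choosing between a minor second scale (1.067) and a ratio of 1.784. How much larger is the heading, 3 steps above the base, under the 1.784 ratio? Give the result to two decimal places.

Minor second: 20.7 × 1.067³ = 25.1457pt
At 1.784: 20.7 × 1.784³ = 117.5317pt
Difference: 117.5317 − 25.1457 = 92.3860pt

92.39pt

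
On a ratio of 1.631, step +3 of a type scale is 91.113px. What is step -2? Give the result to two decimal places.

91.113 ÷ 1.631⁵ = 91.113 ÷ 11.54170 ≈ 7.894

7.89px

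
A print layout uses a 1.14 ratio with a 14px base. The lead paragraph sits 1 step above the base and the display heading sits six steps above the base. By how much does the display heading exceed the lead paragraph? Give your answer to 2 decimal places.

14.77px

Step 1: 14.0 × 1.14 = 15.9600px
Step 6: 14.0 × 1.14⁶ = 30.7296px
Difference: 30.7296 − 15.9600 = 14.7696px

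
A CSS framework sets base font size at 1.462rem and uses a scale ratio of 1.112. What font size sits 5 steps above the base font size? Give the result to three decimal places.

1.462 × 1.112⁵ = 1.462 × 1.70029 ≈ 2.486

2.486rem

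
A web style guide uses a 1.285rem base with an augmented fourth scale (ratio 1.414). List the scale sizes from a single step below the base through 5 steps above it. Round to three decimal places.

Step -1: 1.285 ÷ 1.414 = 0.909
Step 0: 1.285rem
Step 1: 1.285 × 1.414 = 1.817
Step 2: 1.285 × 1.414² = 2.569
Step 3: 1.285 × 1.414³ = 3.633
Step 4: 1.285 × 1.414⁴ = 5.137
Step 5: 1.285 × 1.414⁵ = 7.264

0.909rem, 1.285rem, 1.817rem, 2.569rem, 3.633rem, 5.137rem, 7.264rem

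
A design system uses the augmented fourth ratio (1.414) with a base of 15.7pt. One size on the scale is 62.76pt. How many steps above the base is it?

1.414ⁿ = 62.76 / 15.7 = 3.9975
n = ln(3.9975) / ln(1.414) = 1.3857 / 0.3464 ≈ 4.00

4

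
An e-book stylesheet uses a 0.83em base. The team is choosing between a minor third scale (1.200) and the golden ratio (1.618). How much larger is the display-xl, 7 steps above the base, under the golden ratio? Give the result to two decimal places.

21.12em

Minor third: 0.83 × 1.200⁷ = 2.9740em
Golden ratio: 0.83 × 1.618⁷ = 24.0950em
Difference: 24.0950 − 2.9740 = 21.1210em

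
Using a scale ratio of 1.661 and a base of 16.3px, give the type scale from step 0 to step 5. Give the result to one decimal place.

16.3px, 27.1px, 45.0px, 74.7px, 124.1px, 206.1px

Step 0: 16.3px
Step 1: 16.3 × 1.661 = 27.1
Step 2: 16.3 × 1.661² = 45.0
Step 3: 16.3 × 1.661³ = 74.7
Step 4: 16.3 × 1.661⁴ = 124.1
Step 5: 16.3 × 1.661⁵ = 206.1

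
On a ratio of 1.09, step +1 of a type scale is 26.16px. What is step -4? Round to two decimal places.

Moving from step +1 to step -4 is 5 steps down, so divide by r⁵.
26.16 ÷ 1.09⁵ = 26.16 ÷ 1.53862 ≈ 17.002

17.00px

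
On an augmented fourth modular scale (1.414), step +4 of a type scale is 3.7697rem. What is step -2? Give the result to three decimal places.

Moving from step +4 to step -2 is 6 steps down, so divide by r⁶.
3.7697 ÷ 1.414⁶ = 3.7697 ÷ 7.99275 ≈ 0.472

0.472rem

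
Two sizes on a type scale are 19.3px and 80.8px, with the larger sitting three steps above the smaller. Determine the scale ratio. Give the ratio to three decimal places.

1.612

The ratio satisfies 19.3 × r³ = 80.8, so r = (80.8 / 19.3)^(1/3).
r = 4.1865^(1/3) ≈ 1.6117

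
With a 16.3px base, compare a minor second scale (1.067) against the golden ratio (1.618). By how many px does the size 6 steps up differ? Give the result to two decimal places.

268.40px

Minor second: 16.3 × 1.067⁶ = 24.0533px
Golden ratio: 16.3 × 1.618⁶ = 292.4548px
Difference: 292.4548 − 24.0533 = 268.4015px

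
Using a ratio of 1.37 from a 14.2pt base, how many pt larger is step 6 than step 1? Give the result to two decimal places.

74.43pt

Step 1: 14.2 × 1.37 = 19.4540pt
Step 6: 14.2 × 1.37⁶ = 93.8884pt
Difference: 93.8884 − 19.4540 = 74.4344pt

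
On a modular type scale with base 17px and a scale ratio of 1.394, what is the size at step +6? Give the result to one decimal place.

17.0 × 1.394⁶ = 17.0 × 7.33798 ≈ 124.75

124.7px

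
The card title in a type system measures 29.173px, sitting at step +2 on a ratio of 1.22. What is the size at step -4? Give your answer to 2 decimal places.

8.85px

The gap is -4 − (2) = -6 steps, so the factor is 1.22^-6.
29.173 ÷ 1.22⁶ = 29.173 ÷ 3.29730 ≈ 8.848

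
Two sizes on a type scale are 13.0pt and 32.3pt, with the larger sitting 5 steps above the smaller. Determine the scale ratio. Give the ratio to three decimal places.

1.200

The ratio satisfies 13.0 × r⁵ = 32.3, so r = (32.3 / 13.0)^(1/5).
r = 2.4846^(1/5) ≈ 1.1996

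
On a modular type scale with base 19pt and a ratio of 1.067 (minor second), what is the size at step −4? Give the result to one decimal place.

14.7pt

19.0 ÷ 1.067⁴ = 19.0 ÷ 1.29616 ≈ 14.66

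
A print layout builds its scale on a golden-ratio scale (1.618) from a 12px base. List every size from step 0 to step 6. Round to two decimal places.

Step 0: 12px
Step 1: 12.0 × 1.618 = 19.42
Step 2: 12.0 × 1.618² = 31.42
Step 3: 12.0 × 1.618³ = 50.83
Step 4: 12.0 × 1.618⁴ = 82.24
Step 5: 12.0 × 1.618⁵ = 133.07
Step 6: 12.0 × 1.618⁶ = 215.30

12.00px, 19.42px, 31.42px, 50.83px, 82.24px, 133.07px, 215.30px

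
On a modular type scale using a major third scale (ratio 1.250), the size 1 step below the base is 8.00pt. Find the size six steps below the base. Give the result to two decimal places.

8.00 ÷ 1.250⁵ = 8.00 ÷ 3.05176 ≈ 2.621

2.62pt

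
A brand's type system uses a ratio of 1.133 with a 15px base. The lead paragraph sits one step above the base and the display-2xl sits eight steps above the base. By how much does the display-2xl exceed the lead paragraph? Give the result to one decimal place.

23.7px

Step 1: 15.0 × 1.133 = 16.995px
Step 8: 15.0 × 1.133⁸ = 40.732px
Difference: 40.732 − 16.995 = 23.737px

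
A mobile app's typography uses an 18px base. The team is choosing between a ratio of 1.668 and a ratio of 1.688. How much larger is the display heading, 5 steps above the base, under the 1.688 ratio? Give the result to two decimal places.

14.27px

At 1.668: 18.0 × 1.668⁵ = 232.4089px
At 1.688: 18.0 × 1.688⁵ = 246.6804px
Difference: 246.6804 − 232.4089 = 14.2715px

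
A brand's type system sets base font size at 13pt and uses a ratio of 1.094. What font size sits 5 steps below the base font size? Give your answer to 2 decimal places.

13.0 ÷ 1.094⁵ = 13.0 ÷ 1.56706 ≈ 8.30

8.30pt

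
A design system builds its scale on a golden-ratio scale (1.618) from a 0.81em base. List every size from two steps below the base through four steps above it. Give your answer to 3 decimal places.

Step -2: 0.81 ÷ 1.618² = 0.309
Step -1: 0.81 ÷ 1.618 = 0.501
Step 0: 0.81em
Step 1: 0.81 × 1.618 = 1.311
Step 2: 0.81 × 1.618² = 2.121
Step 3: 0.81 × 1.618³ = 3.431
Step 4: 0.81 × 1.618⁴ = 5.551

0.309em, 0.501em, 0.810em, 1.311em, 2.121em, 3.431em, 5.551em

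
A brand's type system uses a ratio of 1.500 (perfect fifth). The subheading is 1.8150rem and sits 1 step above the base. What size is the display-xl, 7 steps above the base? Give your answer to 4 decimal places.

20.6740rem

Moving from step +1 to step +7 is 6 steps up, so multiply by r⁶.
1.8150 × 1.500⁶ = 1.8150 × 11.39062 ≈ 20.6740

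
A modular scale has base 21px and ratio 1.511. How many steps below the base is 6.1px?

3

1.511ⁿ = 21 / 6.1 = 3.4426
n = ln(3.4426) / ln(1.511) = 1.2362 / 0.4128 ≈ 2.99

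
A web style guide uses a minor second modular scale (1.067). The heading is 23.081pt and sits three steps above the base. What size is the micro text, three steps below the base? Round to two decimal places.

15.64pt

23.081 ÷ 1.067⁶ = 23.081 ÷ 1.47566 ≈ 15.641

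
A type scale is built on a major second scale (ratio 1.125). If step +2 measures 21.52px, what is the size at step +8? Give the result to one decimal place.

Moving from step +2 to step +8 is 6 steps up, so multiply by r⁶.
21.52 × 1.125⁶ = 21.52 × 2.02729 ≈ 43.627

43.6px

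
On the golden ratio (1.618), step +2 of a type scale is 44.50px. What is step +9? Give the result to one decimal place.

1291.8px

44.50 × 1.618⁷ = 44.50 × 29.03017 ≈ 1291.843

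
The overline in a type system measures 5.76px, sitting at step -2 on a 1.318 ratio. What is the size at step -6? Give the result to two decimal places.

1.91px

Moving from step -2 to step -6 is 4 steps down, so divide by r⁴.
5.76 ÷ 1.318⁴ = 5.76 ÷ 3.01760 ≈ 1.909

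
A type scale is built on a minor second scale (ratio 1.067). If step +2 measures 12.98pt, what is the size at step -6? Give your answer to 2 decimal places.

7.73pt

The gap is -6 − (2) = -8 steps, so the factor is 1.067^-8.
12.98 ÷ 1.067⁸ = 12.98 ÷ 1.68002 ≈ 7.726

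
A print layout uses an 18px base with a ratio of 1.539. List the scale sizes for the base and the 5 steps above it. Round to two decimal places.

Step 0: 18px
Step 1: 18.0 × 1.539 = 27.70
Step 2: 18.0 × 1.539² = 42.63
Step 3: 18.0 × 1.539³ = 65.61
Step 4: 18.0 × 1.539⁴ = 100.98
Step 5: 18.0 × 1.539⁵ = 155.41

18.00px, 27.70px, 42.63px, 65.61px, 100.98px, 155.41px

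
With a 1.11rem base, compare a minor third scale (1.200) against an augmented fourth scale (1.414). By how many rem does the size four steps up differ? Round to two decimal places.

2.14rem

Minor third: 1.11 × 1.200⁴ = 2.3017rem
Augmented fourth: 1.11 × 1.414⁴ = 4.4373rem
Difference: 4.4373 − 2.3017 = 2.1356rem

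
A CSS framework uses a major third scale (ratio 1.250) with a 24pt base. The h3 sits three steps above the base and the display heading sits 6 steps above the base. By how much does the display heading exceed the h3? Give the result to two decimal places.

Step 3: 24.0 × 1.250³ = 46.8750pt
Step 6: 24.0 × 1.250⁶ = 91.5527pt
Difference: 91.5527 − 46.8750 = 44.6777pt

44.68pt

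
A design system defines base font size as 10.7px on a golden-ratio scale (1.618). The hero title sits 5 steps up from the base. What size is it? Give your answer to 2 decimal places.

118.65px

Every step multiplies by the scale ratio.
10.7 × 1.618⁵ = 10.7 × 11.08901 ≈ 118.65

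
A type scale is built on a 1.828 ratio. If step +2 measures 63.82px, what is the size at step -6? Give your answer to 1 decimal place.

63.82 ÷ 1.828⁸ = 63.82 ÷ 124.68366 ≈ 0.512

0.5px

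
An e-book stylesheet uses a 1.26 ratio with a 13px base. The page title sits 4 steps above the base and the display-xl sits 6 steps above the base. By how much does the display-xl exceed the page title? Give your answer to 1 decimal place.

Step 4: 13.0 × 1.26⁴ = 32.766px
Step 6: 13.0 × 1.26⁶ = 52.020px
Difference: 52.020 − 32.766 = 19.254px

19.3px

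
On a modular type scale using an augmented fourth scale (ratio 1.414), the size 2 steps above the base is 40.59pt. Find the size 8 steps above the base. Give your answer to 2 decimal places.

324.43pt

40.59 × 1.414⁶ = 40.59 × 7.99275 ≈ 324.426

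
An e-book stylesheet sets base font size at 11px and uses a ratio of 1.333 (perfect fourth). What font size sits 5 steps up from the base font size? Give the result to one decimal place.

A modular type scale is a geometric sequence: sizeₙ = base × rⁿ.
11.0 × 1.333⁵ = 11.0 × 4.20873 ≈ 46.30

46.3px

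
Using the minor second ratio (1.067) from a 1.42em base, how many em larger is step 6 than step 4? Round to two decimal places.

0.25em

Step 4: 1.42 × 1.067⁴ = 1.8405em
Step 6: 1.42 × 1.067⁶ = 2.0954em
Difference: 2.0954 − 1.8405 = 0.2549em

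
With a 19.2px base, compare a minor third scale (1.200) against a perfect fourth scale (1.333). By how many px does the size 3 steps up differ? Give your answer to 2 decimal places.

Minor third: 19.2 × 1.200³ = 33.1776px
Perfect fourth: 19.2 × 1.333³ = 45.4770px
Difference: 45.4770 − 33.1776 = 12.2994px

12.30px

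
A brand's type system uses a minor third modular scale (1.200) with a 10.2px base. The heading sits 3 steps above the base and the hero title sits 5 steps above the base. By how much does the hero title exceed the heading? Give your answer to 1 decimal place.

Step 3: 10.2 × 1.200³ = 17.626px
Step 5: 10.2 × 1.200⁵ = 25.381px
Difference: 25.381 − 17.626 = 7.755px

7.8px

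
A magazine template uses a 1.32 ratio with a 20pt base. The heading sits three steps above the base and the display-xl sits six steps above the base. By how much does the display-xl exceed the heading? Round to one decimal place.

59.8pt

Step 3: 20.0 × 1.32³ = 45.999pt
Step 6: 20.0 × 1.32⁶ = 105.797pt
Difference: 105.797 − 45.999 = 59.798pt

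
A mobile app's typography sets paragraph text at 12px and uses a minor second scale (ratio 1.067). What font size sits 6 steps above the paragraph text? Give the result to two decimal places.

17.71px

12.0 × 1.067⁶ = 12.0 × 1.47566 ≈ 17.71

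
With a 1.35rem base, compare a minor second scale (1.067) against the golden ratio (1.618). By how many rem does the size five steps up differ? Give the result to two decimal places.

13.10rem

Minor second: 1.35 × 1.067⁵ = 1.8670rem
Golden ratio: 1.35 × 1.618⁵ = 14.9702rem
Difference: 14.9702 − 1.8670 = 13.1032rem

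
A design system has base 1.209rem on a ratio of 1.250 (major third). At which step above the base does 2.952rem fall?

4

1.250ⁿ = 2.952 / 1.209 = 2.4417
n = ln(2.4417) / ln(1.250) = 0.8927 / 0.2231 ≈ 4.00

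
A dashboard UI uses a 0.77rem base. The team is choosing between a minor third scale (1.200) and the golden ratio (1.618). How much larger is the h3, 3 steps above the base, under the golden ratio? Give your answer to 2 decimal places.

Minor third: 0.77 × 1.200³ = 1.3306rem
Golden ratio: 0.77 × 1.618³ = 3.2616rem
Difference: 3.2616 − 1.3306 = 1.9310rem

1.93rem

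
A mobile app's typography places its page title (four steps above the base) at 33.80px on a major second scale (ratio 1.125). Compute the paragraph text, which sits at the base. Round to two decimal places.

21.10px

Moving from step +4 to step +0 is 4 steps down, so divide by r⁴.
33.80 ÷ 1.125⁴ = 33.80 ÷ 1.60181 ≈ 21.101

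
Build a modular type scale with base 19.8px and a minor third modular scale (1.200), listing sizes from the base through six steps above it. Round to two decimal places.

Step 0: 19.8px
Step 1: 19.8 × 1.200 = 23.76
Step 2: 19.8 × 1.200² = 28.51
Step 3: 19.8 × 1.200³ = 34.21
Step 4: 19.8 × 1.200⁴ = 41.06
Step 5: 19.8 × 1.200⁵ = 49.27
Step 6: 19.8 × 1.200⁶ = 59.12

19.80px, 23.76px, 28.51px, 34.21px, 41.06px, 49.27px, 59.12px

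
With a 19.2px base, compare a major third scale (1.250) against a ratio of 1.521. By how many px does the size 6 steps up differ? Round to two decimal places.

164.48px

Major third: 19.2 × 1.250⁶ = 73.2422px
At 1.521: 19.2 × 1.521⁶ = 237.7259px
Difference: 237.7259 − 73.2422 = 164.4837px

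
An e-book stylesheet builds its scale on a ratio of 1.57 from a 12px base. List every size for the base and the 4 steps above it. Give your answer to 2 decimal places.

Step 0: 12px
Step 1: 12.0 × 1.57 = 18.84
Step 2: 12.0 × 1.57² = 29.58
Step 3: 12.0 × 1.57³ = 46.44
Step 4: 12.0 × 1.57⁴ = 72.91

12.00px, 18.84px, 29.58px, 46.44px, 72.91px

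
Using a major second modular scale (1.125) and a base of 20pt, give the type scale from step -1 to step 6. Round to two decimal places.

Step -1: 20.0 ÷ 1.125 = 17.78
Step 0: 20pt
Step 1: 20.0 × 1.125 = 22.50
Step 2: 20.0 × 1.125² = 25.31
Step 3: 20.0 × 1.125³ = 28.48
Step 4: 20.0 × 1.125⁴ = 32.04
Step 5: 20.0 × 1.125⁵ = 36.04
Step 6: 20.0 × 1.125⁶ = 40.55

17.78pt, 20.00pt, 22.50pt, 25.31pt, 28.48pt, 32.04pt, 36.04pt, 40.55pt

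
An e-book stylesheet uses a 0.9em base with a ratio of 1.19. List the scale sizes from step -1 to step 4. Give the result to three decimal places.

Step -1: 0.9 ÷ 1.19 = 0.756
Step 0: 0.9em
Step 1: 0.9 × 1.19 = 1.071
Step 2: 0.9 × 1.19² = 1.274
Step 3: 0.9 × 1.19³ = 1.517
Step 4: 0.9 × 1.19⁴ = 1.805

0.756em, 0.900em, 1.071em, 1.274em, 1.517em, 1.805em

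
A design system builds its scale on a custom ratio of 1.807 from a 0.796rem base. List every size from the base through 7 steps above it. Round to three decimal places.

Step 0: 0.796rem
Step 1: 0.796 × 1.807 = 1.438
Step 2: 0.796 × 1.807² = 2.599
Step 3: 0.796 × 1.807³ = 4.697
Step 4: 0.796 × 1.807⁴ = 8.487
Step 5: 0.796 × 1.807⁵ = 15.336
Step 6: 0.796 × 1.807⁶ = 27.712
Step 7: 0.796 × 1.807⁷ = 50.075

0.796rem, 1.438rem, 2.599rem, 4.697rem, 8.487rem, 15.336rem, 27.712rem, 50.075rem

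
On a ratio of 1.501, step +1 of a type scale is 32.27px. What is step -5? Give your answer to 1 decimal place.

2.8px

32.27 ÷ 1.501⁶ = 32.27 ÷ 11.43626 ≈ 2.822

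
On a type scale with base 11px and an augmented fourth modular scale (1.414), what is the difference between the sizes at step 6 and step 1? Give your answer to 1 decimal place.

72.4px

Step 1: 11.0 × 1.414 = 15.554px
Step 6: 11.0 × 1.414⁶ = 87.920px
Difference: 87.920 − 15.554 = 72.366px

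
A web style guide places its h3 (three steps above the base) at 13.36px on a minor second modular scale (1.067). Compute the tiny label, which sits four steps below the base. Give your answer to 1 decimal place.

8.5px

13.36 ÷ 1.067⁷ = 13.36 ÷ 1.57453 ≈ 8.485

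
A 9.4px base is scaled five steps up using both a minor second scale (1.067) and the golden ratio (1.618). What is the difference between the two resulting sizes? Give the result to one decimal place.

91.2px

Minor second: 9.4 × 1.067⁵ = 13.000px
Golden ratio: 9.4 × 1.618⁵ = 104.237px
Difference: 104.237 − 13.000 = 91.237px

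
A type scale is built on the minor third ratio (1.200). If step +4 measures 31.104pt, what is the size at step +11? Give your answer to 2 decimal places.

111.45pt

Moving from step +4 to step +11 is 7 steps up, so multiply by r⁷.
31.104 × 1.200⁷ = 31.104 × 3.58318 ≈ 111.451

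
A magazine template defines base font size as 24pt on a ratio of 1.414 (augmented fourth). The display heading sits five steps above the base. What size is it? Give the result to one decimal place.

24.0 × 1.414⁵ = 24.0 × 5.65258 ≈ 135.66

135.7pt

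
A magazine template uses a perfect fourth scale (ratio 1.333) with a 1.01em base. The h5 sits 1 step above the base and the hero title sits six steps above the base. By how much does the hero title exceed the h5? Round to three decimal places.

4.320em

Step 1: 1.01 × 1.333 = 1.34633em
Step 6: 1.01 × 1.333⁶ = 5.66634em
Difference: 5.66634 − 1.34633 = 4.32001em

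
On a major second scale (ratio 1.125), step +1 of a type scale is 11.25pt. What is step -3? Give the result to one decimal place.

7.0pt

The gap is -3 − (1) = -4 steps, so the factor is 1.125^-4.
11.25 ÷ 1.125⁴ = 11.25 ÷ 1.60181 ≈ 7.023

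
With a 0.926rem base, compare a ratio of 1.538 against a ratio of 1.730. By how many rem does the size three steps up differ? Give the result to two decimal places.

1.43rem

At 1.538: 0.926 × 1.538³ = 3.3688rem
At 1.730: 0.926 × 1.730³ = 4.7946rem
Difference: 4.7946 − 3.3688 = 1.4258rem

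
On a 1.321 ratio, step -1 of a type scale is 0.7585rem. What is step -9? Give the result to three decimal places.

0.7585 ÷ 1.321⁸ = 0.7585 ÷ 9.27305 ≈ 0.082

0.082rem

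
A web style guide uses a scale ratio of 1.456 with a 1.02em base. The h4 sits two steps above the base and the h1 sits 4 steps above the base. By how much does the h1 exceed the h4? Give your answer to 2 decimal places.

Step 2: 1.02 × 1.456² = 2.1623em
Step 4: 1.02 × 1.456⁴ = 4.5840em
Difference: 4.5840 − 2.1623 = 2.4217em

2.42em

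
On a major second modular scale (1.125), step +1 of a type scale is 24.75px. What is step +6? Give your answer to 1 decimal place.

44.6px

24.75 × 1.125⁵ = 24.75 × 1.80203 ≈ 44.600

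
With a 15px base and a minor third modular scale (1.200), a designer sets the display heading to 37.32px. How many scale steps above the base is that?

1.200ⁿ = 37.32 / 15 = 2.4880
n = ln(2.4880) / ln(1.200) = 0.9115 / 0.1823 ≈ 5.00

5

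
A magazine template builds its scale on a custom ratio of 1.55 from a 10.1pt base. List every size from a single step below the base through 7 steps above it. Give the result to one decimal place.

Step -1: 10.1 ÷ 1.55 = 6.5
Step 0: 10.1pt
Step 1: 10.1 × 1.55 = 15.7
Step 2: 10.1 × 1.55² = 24.3
Step 3: 10.1 × 1.55³ = 37.6
Step 4: 10.1 × 1.55⁴ = 58.3
Step 5: 10.1 × 1.55⁵ = 90.4
Step 6: 10.1 × 1.55⁶ = 140.1
Step 7: 10.1 × 1.55⁷ = 217.1

6.5pt, 10.1pt, 15.7pt, 24.3pt, 37.6pt, 58.3pt, 90.4pt, 140.1pt, 217.1pt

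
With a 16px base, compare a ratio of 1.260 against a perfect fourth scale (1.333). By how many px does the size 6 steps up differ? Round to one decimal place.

25.7px

At 1.260: 16.0 × 1.260⁶ = 64.024px
Perfect fourth: 16.0 × 1.333⁶ = 89.764px
Difference: 89.764 − 64.024 = 25.740px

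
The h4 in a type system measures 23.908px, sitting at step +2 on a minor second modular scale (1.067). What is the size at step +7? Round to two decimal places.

Moving from step +2 to step +7 is 5 steps up, so multiply by r⁵.
23.908 × 1.067⁵ = 23.908 × 1.38300 ≈ 33.065

33.06px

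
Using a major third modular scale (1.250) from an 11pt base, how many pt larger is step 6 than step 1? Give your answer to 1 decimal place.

28.2pt

Step 1: 11.0 × 1.250 = 13.750pt
Step 6: 11.0 × 1.250⁶ = 41.962pt
Difference: 41.962 − 13.750 = 28.212pt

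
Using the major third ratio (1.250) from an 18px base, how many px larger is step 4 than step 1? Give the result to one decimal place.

21.4px

Step 1: 18.0 × 1.250 = 22.500px
Step 4: 18.0 × 1.250⁴ = 43.945px
Difference: 43.945 − 22.500 = 21.445px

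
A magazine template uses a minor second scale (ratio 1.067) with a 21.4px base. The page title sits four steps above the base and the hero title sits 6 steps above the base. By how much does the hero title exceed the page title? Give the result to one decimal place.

Step 4: 21.4 × 1.067⁴ = 27.738px
Step 6: 21.4 × 1.067⁶ = 31.579px
Difference: 31.579 − 27.738 = 3.841px

3.8px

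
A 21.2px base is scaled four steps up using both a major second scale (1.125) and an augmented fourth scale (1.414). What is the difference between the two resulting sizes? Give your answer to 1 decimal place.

50.8px

Major second: 21.2 × 1.125⁴ = 33.958px
Augmented fourth: 21.2 × 1.414⁴ = 84.749px
Difference: 84.749 − 33.958 = 50.791px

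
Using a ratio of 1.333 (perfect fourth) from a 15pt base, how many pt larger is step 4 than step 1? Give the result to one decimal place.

27.4pt

Step 1: 15.0 × 1.333 = 19.995pt
Step 4: 15.0 × 1.333⁴ = 47.360pt
Difference: 47.360 − 19.995 = 27.365pt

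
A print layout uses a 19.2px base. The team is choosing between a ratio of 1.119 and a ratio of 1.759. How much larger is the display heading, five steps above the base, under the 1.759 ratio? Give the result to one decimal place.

289.6px

At 1.119: 19.2 × 1.119⁵ = 33.686px
At 1.759: 19.2 × 1.759⁵ = 323.318px
Difference: 323.318 − 33.686 = 289.632px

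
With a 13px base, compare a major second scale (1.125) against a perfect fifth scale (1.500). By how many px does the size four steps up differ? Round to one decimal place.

45.0px

Major second: 13.0 × 1.125⁴ = 20.823px
Perfect fifth: 13.0 × 1.500⁴ = 65.812px
Difference: 65.812 − 20.823 = 44.989px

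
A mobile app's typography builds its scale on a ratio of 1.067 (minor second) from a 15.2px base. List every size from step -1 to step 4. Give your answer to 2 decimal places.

14.25px, 15.20px, 16.22px, 17.31px, 18.46px, 19.70px

Step -1: 15.2 ÷ 1.067 = 14.25
Step 0: 15.2px
Step 1: 15.2 × 1.067 = 16.22
Step 2: 15.2 × 1.067² = 17.31
Step 3: 15.2 × 1.067³ = 18.46
Step 4: 15.2 × 1.067⁴ = 19.70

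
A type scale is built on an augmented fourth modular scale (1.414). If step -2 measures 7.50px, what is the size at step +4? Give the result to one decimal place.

7.50 × 1.414⁶ = 7.50 × 7.99275 ≈ 59.946

59.9px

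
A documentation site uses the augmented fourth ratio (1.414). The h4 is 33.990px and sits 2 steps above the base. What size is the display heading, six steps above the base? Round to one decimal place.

The gap is 6 − (2) = 4 steps, so the factor is 1.414^4.
33.990 × 1.414⁴ = 33.990 × 3.99758 ≈ 135.878

135.9px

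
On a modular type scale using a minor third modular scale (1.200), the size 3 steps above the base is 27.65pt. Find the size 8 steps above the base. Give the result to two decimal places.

68.80pt

27.65 × 1.200⁵ = 27.65 × 2.48832 ≈ 68.802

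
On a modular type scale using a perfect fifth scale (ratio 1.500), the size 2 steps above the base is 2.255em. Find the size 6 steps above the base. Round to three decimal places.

Moving from step +2 to step +6 is 4 steps up, so multiply by r⁴.
2.255 × 1.500⁴ = 2.255 × 5.06250 ≈ 11.416

11.416em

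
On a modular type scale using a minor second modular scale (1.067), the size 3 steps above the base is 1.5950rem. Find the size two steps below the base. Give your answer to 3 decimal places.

The gap is -2 − (3) = -5 steps, so the factor is 1.067^-5.
1.5950 ÷ 1.067⁵ = 1.5950 ÷ 1.38300 ≈ 1.153

1.153rem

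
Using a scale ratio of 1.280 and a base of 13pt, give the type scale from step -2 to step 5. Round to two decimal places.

7.93pt, 10.16pt, 13.00pt, 16.64pt, 21.30pt, 27.26pt, 34.90pt, 44.67pt

Step -2: 13.0 ÷ 1.280² = 7.93
Step -1: 13.0 ÷ 1.280 = 10.16
Step 0: 13pt
Step 1: 13.0 × 1.280 = 16.64
Step 2: 13.0 × 1.280² = 21.30
Step 3: 13.0 × 1.280³ = 27.26
Step 4: 13.0 × 1.280⁴ = 34.90
Step 5: 13.0 × 1.280⁵ = 44.67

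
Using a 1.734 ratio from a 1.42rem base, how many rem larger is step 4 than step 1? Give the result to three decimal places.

Step 1: 1.42 × 1.734 = 2.46228rem
Step 4: 1.42 × 1.734⁴ = 12.83763rem
Difference: 12.83763 − 2.46228 = 10.37535rem

10.375rem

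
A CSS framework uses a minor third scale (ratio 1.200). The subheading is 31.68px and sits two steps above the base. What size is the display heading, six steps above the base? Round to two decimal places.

31.68 × 1.200⁴ = 31.68 × 2.07360 ≈ 65.692

65.69px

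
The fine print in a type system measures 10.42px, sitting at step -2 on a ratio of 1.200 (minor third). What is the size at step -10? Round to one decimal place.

10.42 ÷ 1.200⁸ = 10.42 ÷ 4.29982 ≈ 2.423

2.4px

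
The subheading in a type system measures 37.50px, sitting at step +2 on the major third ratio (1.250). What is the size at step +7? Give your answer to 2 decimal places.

37.50 × 1.250⁵ = 37.50 × 3.05176 ≈ 114.441

114.44px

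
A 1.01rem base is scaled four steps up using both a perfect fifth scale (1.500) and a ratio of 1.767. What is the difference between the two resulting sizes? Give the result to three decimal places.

Perfect fifth: 1.01 × 1.500⁴ = 5.11313rem
At 1.767: 1.01 × 1.767⁴ = 9.84618rem
Difference: 9.84618 − 5.11313 = 4.73305rem

4.733rem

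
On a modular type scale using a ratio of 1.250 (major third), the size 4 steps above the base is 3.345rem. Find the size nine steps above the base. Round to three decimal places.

The gap is 9 − (4) = 5 steps, so the factor is 1.250^5.
3.345 × 1.250⁵ = 3.345 × 3.05176 ≈ 10.208

10.208rem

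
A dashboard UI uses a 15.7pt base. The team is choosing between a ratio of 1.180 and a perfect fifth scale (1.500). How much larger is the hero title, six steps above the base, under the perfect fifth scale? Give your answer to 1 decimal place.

At 1.180: 15.7 × 1.180⁶ = 42.383pt
Perfect fifth: 15.7 × 1.500⁶ = 178.833pt
Difference: 178.833 − 42.383 = 136.450pt

136.4pt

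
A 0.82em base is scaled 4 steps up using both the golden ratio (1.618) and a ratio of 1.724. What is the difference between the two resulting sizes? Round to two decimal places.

Golden ratio: 0.82 × 1.618⁴ = 5.6199em
At 1.724: 0.82 × 1.724⁴ = 7.2437em
Difference: 7.2437 − 5.6199 = 1.6238em

1.62em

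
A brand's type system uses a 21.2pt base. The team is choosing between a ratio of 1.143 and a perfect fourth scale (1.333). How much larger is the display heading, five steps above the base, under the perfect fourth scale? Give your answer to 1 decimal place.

At 1.143: 21.2 × 1.143⁵ = 41.359pt
Perfect fourth: 21.2 × 1.333⁵ = 89.225pt
Difference: 89.225 − 41.359 = 47.866pt

47.9pt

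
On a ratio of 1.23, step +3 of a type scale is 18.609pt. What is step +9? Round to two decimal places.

The gap is 9 − (3) = 6 steps, so the factor is 1.23^6.
18.609 × 1.23⁶ = 18.609 × 3.46283 ≈ 64.440

64.44pt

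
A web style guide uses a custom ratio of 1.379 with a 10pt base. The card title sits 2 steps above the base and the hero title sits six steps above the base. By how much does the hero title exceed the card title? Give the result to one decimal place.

Step 2: 10.0 × 1.379² = 19.016pt
Step 6: 10.0 × 1.379⁶ = 68.768pt
Difference: 68.768 − 19.016 = 49.752pt

49.8pt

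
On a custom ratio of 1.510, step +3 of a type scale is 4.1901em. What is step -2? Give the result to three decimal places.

4.1901 ÷ 1.510⁵ = 4.1901 ÷ 7.85027 ≈ 0.534

0.534em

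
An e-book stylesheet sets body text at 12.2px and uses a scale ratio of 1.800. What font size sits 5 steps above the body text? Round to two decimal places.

230.53px

Each step on a modular scale multiplies by the ratio, so the size n steps from the base is base × ratioⁿ.
12.2 × 1.800⁵ = 12.2 × 18.89568 ≈ 230.53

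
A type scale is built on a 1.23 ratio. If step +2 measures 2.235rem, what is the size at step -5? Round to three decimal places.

0.525rem

The gap is -5 − (2) = -7 steps, so the factor is 1.23^-7.
2.235 ÷ 1.23⁷ = 2.235 ÷ 4.25928 ≈ 0.525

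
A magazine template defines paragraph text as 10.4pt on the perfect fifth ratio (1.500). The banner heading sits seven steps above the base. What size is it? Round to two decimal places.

Each step on a modular scale multiplies by the ratio, so the size n steps from the base is base × ratioⁿ.
10.4 × 1.500⁷ = 10.4 × 17.08594 ≈ 177.69

177.69pt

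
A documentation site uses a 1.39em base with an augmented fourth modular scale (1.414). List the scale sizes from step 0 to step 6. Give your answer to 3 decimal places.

Step 0: 1.39em
Step 1: 1.39 × 1.414 = 1.965
Step 2: 1.39 × 1.414² = 2.779
Step 3: 1.39 × 1.414³ = 3.930
Step 4: 1.39 × 1.414⁴ = 5.557
Step 5: 1.39 × 1.414⁵ = 7.857
Step 6: 1.39 × 1.414⁶ = 11.110

1.390em, 1.965em, 2.779em, 3.930em, 5.557em, 7.857em, 11.110em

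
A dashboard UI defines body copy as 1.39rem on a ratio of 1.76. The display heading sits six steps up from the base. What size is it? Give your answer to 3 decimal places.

41.313rem

Each step on a modular scale multiplies by the ratio, so the size n steps from the base is base × ratioⁿ.
1.39 × 1.76⁶ = 1.39 × 29.72186 ≈ 41.313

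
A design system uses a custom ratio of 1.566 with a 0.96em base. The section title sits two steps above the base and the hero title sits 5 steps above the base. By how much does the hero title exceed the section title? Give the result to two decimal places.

6.69em

Step 2: 0.96 × 1.566² = 2.3543em
Step 5: 0.96 × 1.566⁵ = 9.0413em
Difference: 9.0413 − 2.3543 = 6.6870em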